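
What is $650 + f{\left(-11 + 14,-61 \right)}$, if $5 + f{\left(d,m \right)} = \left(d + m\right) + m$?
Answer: $526$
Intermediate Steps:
$f{\left(d,m \right)} = -5 + d + 2 m$ ($f{\left(d,m \right)} = -5 + \left(\left(d + m\right) + m\right) = -5 + \left(d + 2 m\right) = -5 + d + 2 m$)
$650 + f{\left(-11 + 14,-61 \right)} = 650 + \left(-5 + \left(-11 + 14\right) + 2 \left(-61\right)\right) = 650 - 124 = 526$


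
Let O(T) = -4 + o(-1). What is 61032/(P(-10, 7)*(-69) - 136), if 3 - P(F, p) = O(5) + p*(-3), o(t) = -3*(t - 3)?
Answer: -7629/155 ≈ -49.219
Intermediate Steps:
o(t) = 9 - 3*t (o(t) = -3*(-3 + t) = 9 - 3*t)
O(T) = 8 (O(T) = -4 + (9 - 3*(-1)) = -4 + (9 + 3) = -4 + 12 = 8)
P(F, p) = -5 + 3*p (P(F, p) = 3 - (8 + p*(-3)) = 3 - (8 - 3*p) = 3 + (-8 + 3*p) = -5 + 3*p)
61032/(P(-10, 7)*(-69) - 136) = 61032/((-5 + 3*7)*(-69) - 136) = 61032/((-5 + 21)*(-69) - 136) = 61032/(16*(-69) - 136) = 61032/(-1104 - 136) = 61032/(-1240) = 61032*(-1/1240) = -7629/155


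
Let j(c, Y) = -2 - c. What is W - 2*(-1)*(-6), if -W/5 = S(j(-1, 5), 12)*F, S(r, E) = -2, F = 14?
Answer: 128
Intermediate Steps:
W = 140 (W = -(-10)*14 = -5*(-28) = 140)
W - 2*(-1)*(-6) = 140 - 2*(-1)*(-6) = 140 + 2*(-6) = 140 - 12 = 128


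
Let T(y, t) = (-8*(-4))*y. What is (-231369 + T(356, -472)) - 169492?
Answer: -389469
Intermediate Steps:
T(y, t) = 32*y
(-231369 + T(356, -472)) - 169492 = (-231369 + 32*356) - 169492 = (-231369 + 11392) - 169492 = -219977 - 169492 = -389469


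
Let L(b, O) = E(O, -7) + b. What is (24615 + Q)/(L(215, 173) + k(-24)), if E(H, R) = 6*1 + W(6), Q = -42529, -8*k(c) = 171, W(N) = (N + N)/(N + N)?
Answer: -143312/1605 ≈ -89.291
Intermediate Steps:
W(N) = 1 (W(N) = (2*N)/((2*N)) = (2*N)*(1/(2*N)) = 1)
k(c) = -171/8 (k(c) = -1/8*171 = -171/8)
E(H, R) = 7 (E(H, R) = 6*1 + 1 = 6 + 1 = 7)
L(b, O) = 7 + b
(24615 + Q)/(L(215, 173) + k(-24)) = (24615 - 42529)/((7 + 215) - 171/8) = -17914/(222 - 171/8) = -17914/1605/8 = -17914*8/1605 = -143312/1605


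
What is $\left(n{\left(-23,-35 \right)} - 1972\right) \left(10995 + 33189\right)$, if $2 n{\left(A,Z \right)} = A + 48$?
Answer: $-86578548$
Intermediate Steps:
$n{\left(A,Z \right)} = 24 + \frac{A}{2}$ ($n{\left(A,Z \right)} = \frac{A + 48}{2} = \frac{48 + A}{2} = 24 + \frac{A}{2}$)
$\left(n{\left(-23,-35 \right)} - 1972\right) \left(10995 + 33189\right) = \left(\left(24 + \frac{1}{2} \left(-23\right)\right) - 1972\right) \left(10995 + 33189\right) = \left(\left(24 - \frac{23}{2}\right) - 1972\right) 44184 = \left(\frac{25}{2} - 1972\right) 44184 = \left(- \frac{3919}{2}\right) 44184 = -86578548$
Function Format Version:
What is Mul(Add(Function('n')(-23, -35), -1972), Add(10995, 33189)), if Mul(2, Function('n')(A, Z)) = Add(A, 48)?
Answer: -86578548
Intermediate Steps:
Function('n')(A, Z) = Add(24, Mul(Rational(1, 2), A)) (Function('n')(A, Z) = Mul(Rational(1, 2), Add(A, 48)) = Mul(Rational(1, 2), Add(48, A)) = Add(24, Mul(Rational(1, 2), A)))
Mul(Add(Function('n')(-23, -35), -1972), Add(10995, 33189)) = Mul(Add(Add(24, Mul(Rational(1, 2), -23)), -1972), Add(10995, 33189)) = Mul(Add(Add(24, Rational(-23, 2)), -1972), 44184) = Mul(Add(Rational(25, 2), -1972), 44184) = Mul(Rational(-3919, 2), 44184) = -86578548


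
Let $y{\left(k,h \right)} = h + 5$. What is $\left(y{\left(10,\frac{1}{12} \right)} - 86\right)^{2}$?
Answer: $\frac{942841}{144} \approx 6547.5$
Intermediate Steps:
$y{\left(k,h \right)} = 5 + h$
$\left(y{\left(10,\frac{1}{12} \right)} - 86\right)^{2} = \left(\left(5 + \frac{1}{12}\right) - 86\right)^{2} = \left(\frac{61}{12} - 86\right)^{2} = \left(- \frac{971}{12}\right)^{2} = \frac{942841}{144}$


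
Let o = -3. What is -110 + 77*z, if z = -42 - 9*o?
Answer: -1265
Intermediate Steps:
z = -15 (z = -42 - 9*(-3) = -42 + 27 = -15)
-110 + 77*z = -110 + 77*(-15) = -110 - 1155 = -1265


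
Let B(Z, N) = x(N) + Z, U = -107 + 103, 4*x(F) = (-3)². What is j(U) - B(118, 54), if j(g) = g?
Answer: -497/4 ≈ -124.25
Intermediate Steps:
x(F) = 9/4 (x(F) = (¼)*(-3)² = (¼)*9 = 9/4)
U = -4
B(Z, N) = 9/4 + Z
j(U) - B(118, 54) = -4 - (9/4 + 118) = -4 - 1*481/4 = -4 - 481/4 = -497/4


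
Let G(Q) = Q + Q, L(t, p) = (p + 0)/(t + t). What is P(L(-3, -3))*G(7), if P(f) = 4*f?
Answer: 28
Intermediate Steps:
L(t, p) = p/(2*t) (L(t, p) = p/((2*t)) = p*(1/(2*t)) = p/(2*t))
G(Q) = 2*Q
P(L(-3, -3))*G(7) = (4*((½)*(-3)/(-3)))*(2*7) = (4*((½)*(-3)*(-⅓)))*14 = (4*(½))*14 = 2*14 = 28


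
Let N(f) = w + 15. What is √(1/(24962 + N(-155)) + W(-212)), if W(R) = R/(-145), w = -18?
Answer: √19150059436915/3619055 ≈ 1.2092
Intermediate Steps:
W(R) = -R/145 (W(R) = R*(-1/145) = -R/145)
N(f) = -3 (N(f) = -18 + 15 = -3)
√(1/(24962 + N(-155)) + W(-212)) = √(1/(24962 - 3) - 1/145*(-212)) = √(1/24959 + 212/145) = √(5291453/3619055) = √19150059436915/3619055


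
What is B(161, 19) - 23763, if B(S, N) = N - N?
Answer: -23763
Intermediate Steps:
B(S, N) = 0
B(161, 19) - 23763 = 0 - 23763 = -23763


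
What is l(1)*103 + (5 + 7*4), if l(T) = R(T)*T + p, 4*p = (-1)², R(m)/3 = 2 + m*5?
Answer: 8887/4 ≈ 2221.8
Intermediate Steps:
R(m) = 6 + 15*m (R(m) = 3*(2 + m*5) = 3*(2 + 5*m) = 6 + 15*m)
p = ¼ (p = (¼)*(-1)² = (¼)*1 = ¼ ≈ 0.25000)
l(T) = ¼ + T*(6 + 15*T) (l(T) = (6 + 15*T)*T + ¼ = T*(6 + 15*T) + ¼ = ¼ + T*(6 + 15*T))
l(1)*103 + (5 + 7*4) = (¼ + 3*1*(2 + 5*1))*103 + (5 + 7*4) = (¼ + 3*1*(2 + 5))*103 + (5 + 28) = (¼ + 3*1*7)*103 + 33 = (¼ + 21)*103 + 33 = (85/4)*103 + 33 = 8755/4 + 33 = 8887/4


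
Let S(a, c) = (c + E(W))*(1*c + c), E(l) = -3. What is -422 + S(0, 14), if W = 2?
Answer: -114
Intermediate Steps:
S(a, c) = 2*c*(-3 + c) (S(a, c) = (c - 3)*(1*c + c) = (-3 + c)*(c + c) = (-3 + c)*(2*c) = 2*c*(-3 + c))
-422 + S(0, 14) = -422 + 2*14*(-3 + 14) = -422 + 2*14*11 = -422 + 308 = -114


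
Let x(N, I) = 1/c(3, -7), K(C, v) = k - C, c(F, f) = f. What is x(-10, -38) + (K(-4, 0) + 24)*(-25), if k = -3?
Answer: -4376/7 ≈ -625.14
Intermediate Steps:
K(C, v) = -3 - C
x(N, I) = -⅐ (x(N, I) = 1/(-7) = -⅐)
x(-10, -38) + (K(-4, 0) + 24)*(-25) = -⅐ + ((-3 - 1*(-4)) + 24)*(-25) = -⅐ + ((-3 + 4) + 24)*(-25) = -⅐ + (1 + 24)*(-25) = -⅐ + 25*(-25) = -⅐ - 625 = -4376/7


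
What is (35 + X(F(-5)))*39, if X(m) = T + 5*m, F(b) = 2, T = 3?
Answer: 1872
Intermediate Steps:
X(m) = 3 + 5*m
(35 + X(F(-5)))*39 = (35 + (3 + 5*2))*39 = (35 + (3 + 10))*39 = (35 + 13)*39 = 48*39 = 1872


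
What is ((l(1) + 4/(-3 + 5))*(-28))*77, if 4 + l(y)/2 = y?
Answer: 8624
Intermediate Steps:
l(y) = -8 + 2*y
((l(1) + 4/(-3 + 5))*(-28))*77 = (((-8 + 2*1) + 4/(-3 + 5))*(-28))*77 = (((-8 + 2) + 4/2)*(-28))*77 = ((-6 + 4*(½))*(-28))*77 = ((-6 + 2)*(-28))*77 = -4*(-28)*77 = 112*77 = 8624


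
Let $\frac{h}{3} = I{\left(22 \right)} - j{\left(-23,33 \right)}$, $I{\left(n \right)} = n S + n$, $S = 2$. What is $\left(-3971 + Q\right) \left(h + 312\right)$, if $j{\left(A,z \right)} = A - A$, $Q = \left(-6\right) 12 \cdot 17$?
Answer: $-2649450$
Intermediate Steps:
$Q = -1224$ ($Q = \left(-72\right) 17 = -1224$)
$I{\left(n \right)} = 3 n$ ($I{\left(n \right)} = n 2 + n = 2 n + n = 3 n$)
$j{\left(A,z \right)} = 0$
$h = 198$ ($h = 3 \left(3 \cdot 22 - 0\right) = 3 \left(66 + 0\right) = 3 \cdot 66 = 198$)
$\left(-3971 + Q\right) \left(h + 312\right) = \left(-3971 - 1224\right) \left(198 + 312\right) = \left(-5195\right) 510 = -2649450$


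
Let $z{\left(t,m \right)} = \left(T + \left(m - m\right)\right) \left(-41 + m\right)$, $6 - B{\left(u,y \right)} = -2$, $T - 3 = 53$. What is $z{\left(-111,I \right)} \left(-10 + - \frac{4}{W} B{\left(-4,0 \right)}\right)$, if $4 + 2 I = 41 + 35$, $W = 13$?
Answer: $\frac{45360}{13} \approx 3489.2$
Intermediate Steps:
$T = 56$ ($T = 3 + 53 = 56$)
$B{\left(u,y \right)} = 8$ ($B{\left(u,y \right)} = 6 - -2 = 6 + 2 = 8$)
$I = 36$ ($I = -2 + \frac{41 + 35}{2} = -2 + \frac{1}{2} \cdot 76 = -2 + 38 = 36$)
$z{\left(t,m \right)} = -2296 + 56 m$ ($z{\left(t,m \right)} = \left(56 + \left(m - m\right)\right) \left(-41 + m\right) = \left(56 + 0\right) \left(-41 + m\right) = 56 \left(-41 + m\right) = -2296 + 56 m$)
$z{\left(-111,I \right)} \left(-10 + - \frac{4}{W} B{\left(-4,0 \right)}\right) = \left(-2296 + 56 \cdot 36\right) \left(-10 + - \frac{4}{13} \cdot 8\right) = \left(-2296 + 2016\right) \left(-10 + \left(-4\right) \frac{1}{13} \cdot 8\right) = - 280 \left(-10 - \frac{32}{13}\right) = \left(-280\right) \left(- \frac{162}{13}\right) = \frac{45360}{13}$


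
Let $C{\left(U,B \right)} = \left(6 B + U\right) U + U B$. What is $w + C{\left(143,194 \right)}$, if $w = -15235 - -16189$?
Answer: $215597$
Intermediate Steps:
$w = 954$ ($w = -15235 + 16189 = 954$)
$C{\left(U,B \right)} = B U + U \left(U + 6 B\right)$ ($C{\left(U,B \right)} = \left(U + 6 B\right) U + B U = U \left(U + 6 B\right) + B U = B U + U \left(U + 6 B\right)$)
$w + C{\left(143,194 \right)} = 954 + 143 \left(143 + 7 \cdot 194\right) = 954 + 143 \left(143 + 1358\right) = 954 + 143 \cdot 1501 = 954 + 214643 = 215597$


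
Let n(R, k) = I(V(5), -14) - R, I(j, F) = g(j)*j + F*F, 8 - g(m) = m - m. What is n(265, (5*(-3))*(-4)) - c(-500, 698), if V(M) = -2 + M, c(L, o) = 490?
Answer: -535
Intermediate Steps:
g(m) = 8 (g(m) = 8 - (m - m) = 8 - 1*0 = 8 + 0 = 8)
I(j, F) = F² + 8*j (I(j, F) = 8*j + F*F = 8*j + F² = F² + 8*j)
n(R, k) = 220 - R (n(R, k) = ((-14)² + 8*(-2 + 5)) - R = (196 + 8*3) - R = (196 + 24) - R = 220 - R)
n(265, (5*(-3))*(-4)) - c(-500, 698) = (220 - 1*265) - 1*490 = (220 - 265) - 490 = -45 - 490 = -535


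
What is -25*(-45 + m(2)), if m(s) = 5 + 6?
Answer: 850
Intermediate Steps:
m(s) = 11
-25*(-45 + m(2)) = -25*(-45 + 11) = -25*(-34) = 850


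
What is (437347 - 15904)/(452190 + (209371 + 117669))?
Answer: 421443/779230 ≈ 0.54085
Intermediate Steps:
(437347 - 15904)/(452190 + (209371 + 117669)) = 421443/(452190 + 327040) = 421443/779230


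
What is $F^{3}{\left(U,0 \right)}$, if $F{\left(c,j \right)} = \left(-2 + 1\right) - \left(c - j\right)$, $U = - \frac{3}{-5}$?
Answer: $- \frac{512}{125} \approx -4.096$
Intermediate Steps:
$U = \frac{3}{5}$ ($U = \left(-3\right) \left(- \frac{1}{5}\right) = \frac{3}{5} \approx 0.6$)
$F{\left(c,j \right)} = -1 + j - c$ ($F{\left(c,j \right)} = -1 - \left(c - j\right) = -1 + j - c$)
$F^{3}{\left(U,0 \right)} = \left(-1 + 0 - \frac{3}{5}\right)^{3} = \left(- \frac{8}{5}\right)^{3} = - \frac{512}{125}$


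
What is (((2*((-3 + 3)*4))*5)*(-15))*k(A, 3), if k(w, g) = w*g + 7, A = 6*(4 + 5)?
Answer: 0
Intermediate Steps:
A = 54 (A = 6*9 = 54)
k(w, g) = 7 + g*w (k(w, g) = g*w + 7 = 7 + g*w)
(((2*((-3 + 3)*4))*5)*(-15))*k(A, 3) = (((2*((-3 + 3)*4))*5)*(-15))*(7 + 3*54) = (((2*(0*4))*5)*(-15))*(7 + 162) = (((2*0)*5)*(-15))*169 = ((0*5)*(-15))*169 = (0*(-15))*169 = 0*169 = 0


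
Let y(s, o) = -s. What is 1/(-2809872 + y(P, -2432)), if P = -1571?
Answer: -1/2808301 ≈ -3.5609e-7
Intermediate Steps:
1/(-2809872 + y(P, -2432)) = 1/(-2809872 - 1*(-1571)) = 1/(-2809872 + 1571) = 1/(-2808301) = -1/2808301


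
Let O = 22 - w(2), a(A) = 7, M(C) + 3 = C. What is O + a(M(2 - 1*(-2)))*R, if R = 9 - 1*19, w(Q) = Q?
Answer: -50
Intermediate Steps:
M(C) = -3 + C
O = 20 (O = 22 - 1*2 = 22 - 2 = 20)
R = -10 (R = 9 - 19 = -10)
O + a(M(2 - 1*(-2)))*R = 20 + 7*(-10) = 20 - 70 = -50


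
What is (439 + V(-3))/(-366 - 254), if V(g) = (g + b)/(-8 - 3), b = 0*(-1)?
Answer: -1208/1705 ≈ -0.70850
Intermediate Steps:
b = 0
V(g) = -g/11 (V(g) = (g + 0)/(-8 - 3) = g/(-11) = g*(-1/11) = -g/11)
(439 + V(-3))/(-366 - 254) = (439 - 1/11*(-3))/(-366 - 254) = (439 + 3/11)/(-620) = (4832/11)*(-1/620) = -1208/1705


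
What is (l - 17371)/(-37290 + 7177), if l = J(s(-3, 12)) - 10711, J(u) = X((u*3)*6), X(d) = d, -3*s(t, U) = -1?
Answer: 28076/30113 ≈ 0.93235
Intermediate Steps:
s(t, U) = ⅓ (s(t, U) = -⅓*(-1) = ⅓)
J(u) = 18*u (J(u) = (u*3)*6 = (3*u)*6 = 18*u)
l = -10705 (l = 18*(⅓) - 10711 = 6 - 10711 = -10705)
(l - 17371)/(-37290 + 7177) = (-10705 - 17371)/(-37290 + 7177) = -28076/(-30113) = -28076*(-1/30113) = 28076/30113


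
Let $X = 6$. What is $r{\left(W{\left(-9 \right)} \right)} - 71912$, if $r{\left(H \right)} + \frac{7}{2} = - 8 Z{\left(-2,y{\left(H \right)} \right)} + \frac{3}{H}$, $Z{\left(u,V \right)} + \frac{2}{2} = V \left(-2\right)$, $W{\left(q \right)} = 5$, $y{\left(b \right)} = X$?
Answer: $- \frac{718109}{10} \approx -71811.0$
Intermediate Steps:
$y{\left(b \right)} = 6$
$Z{\left(u,V \right)} = -1 - 2 V$ ($Z{\left(u,V \right)} = -1 + V \left(-2\right) = -1 - 2 V$)
$r{\left(H \right)} = \frac{201}{2} + \frac{3}{H}$ ($r{\left(H \right)} = - \frac{7}{2} - \left(- \frac{3}{H} + 8 \left(-1 - 12\right)\right) = - \frac{7}{2} + \left(\left(-8\right) \left(-13\right) + \frac{3}{H}\right) = - \frac{7}{2} + \left(104 + \frac{3}{H}\right) = \frac{201}{2} + \frac{3}{H}$)
$r{\left(W{\left(-9 \right)} \right)} - 71912 = \left(\frac{201}{2} + \frac{3}{5}\right) - 71912 = \frac{1011}{10} - 71912 = - \frac{718109}{10}$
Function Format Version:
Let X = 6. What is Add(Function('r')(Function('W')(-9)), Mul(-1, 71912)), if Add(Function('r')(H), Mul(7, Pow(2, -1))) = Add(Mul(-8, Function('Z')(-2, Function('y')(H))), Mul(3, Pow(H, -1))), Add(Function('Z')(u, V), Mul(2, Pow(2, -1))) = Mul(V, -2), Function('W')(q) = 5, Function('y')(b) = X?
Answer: Rational(-718109, 10) ≈ -71811.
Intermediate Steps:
Function('y')(b) = 6
Function('Z')(u, V) = Add(-1, Mul(-2, V)) (Function('Z')(u, V) = Add(-1, Mul(V, -2)) = Add(-1, Mul(-2, V)))
Function('r')(H) = Add(Rational(201, 2), Mul(3, Pow(H, -1))) (Function('r')(H) = Add(Rational(-7, 2), Add(Mul(-8, Add(-1, Mul(-2, 6))), Mul(3, Pow(H, -1)))) = Add(Rational(-7, 2), Add(Mul(-8, Add(-1, -12)), Mul(3, Pow(H, -1)))) = Add(Rational(-7, 2), Add(Mul(-8, -13), Mul(3, Pow(H, -1)))) = Add(Rational(-7, 2), Add(104, Mul(3, Pow(H, -1)))) = Add(Rational(201, 2), Mul(3, Pow(H, -1))))
Add(Function('r')(Function('W')(-9)), Mul(-1, 71912)) = Add(Add(Rational(201, 2), Mul(3, Pow(5, -1))), Mul(-1, 71912)) = Add(Add(Rational(201, 2), Mul(3, Rational(1, 5))), -71912) = Add(Add(Rational(201, 2), Rational(3, 5)), -71912) = Add(Rational(1011, 10), -71912) = Rational(-718109, 10)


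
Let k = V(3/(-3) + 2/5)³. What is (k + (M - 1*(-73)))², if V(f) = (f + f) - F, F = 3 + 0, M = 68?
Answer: 69956496/15625 ≈ 4477.2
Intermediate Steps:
F = 3
V(f) = -3 + 2*f (V(f) = (f + f) - 1*3 = 2*f - 3 = -3 + 2*f)
k = -9261/125 (k = (-3 + 2*(3/(-3) + 2/5))³ = (-3 + 2*(3*(-⅓) + 2*(⅕)))³ = (-3 + 2*(-1 + ⅖))³ = (-3 + 2*(-⅗))³ = (-3 - 6/5)³ = (-21/5)³ = -9261/125 ≈ -74.088)
(k + (M - 1*(-73)))² = (-9261/125 + (68 - 1*(-73)))² = (-9261/125 + (68 + 73))² = (-9261/125 + 141)² = (8364/125)² = 69956496/15625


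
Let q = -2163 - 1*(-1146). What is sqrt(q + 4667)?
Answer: 5*sqrt(146) ≈ 60.415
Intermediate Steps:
q = -1017 (q = -2163 + 1146 = -1017)
sqrt(q + 4667) = sqrt(-1017 + 4667) = sqrt(3650) = 5*sqrt(146)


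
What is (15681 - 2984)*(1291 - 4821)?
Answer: -44820410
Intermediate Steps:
(15681 - 2984)*(1291 - 4821) = 12697*(-3530) = -44820410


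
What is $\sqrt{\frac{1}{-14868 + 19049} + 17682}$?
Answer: $\frac{\sqrt{309094820183}}{4181} \approx 132.97$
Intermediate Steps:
$\sqrt{\frac{1}{-14868 + 19049} + 17682} = \sqrt{\frac{1}{4181} + 17682} = \sqrt{\frac{73928443}{4181}} = \frac{\sqrt{309094820183}}{4181}$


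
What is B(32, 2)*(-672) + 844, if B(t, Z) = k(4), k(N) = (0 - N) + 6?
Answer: -500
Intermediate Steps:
k(N) = 6 - N (k(N) = -N + 6 = 6 - N)
B(t, Z) = 2 (B(t, Z) = 6 - 1*4 = 6 - 4 = 2)
B(32, 2)*(-672) + 844 = 2*(-672) + 844 = -1344 + 844 = -500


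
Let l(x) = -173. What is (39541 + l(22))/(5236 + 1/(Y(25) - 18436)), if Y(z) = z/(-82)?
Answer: 1566200972/208306955 ≈ 7.5187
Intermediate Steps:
Y(z) = -z/82 (Y(z) = z*(-1/82) = -z/82)
(39541 + l(22))/(5236 + 1/(Y(25) - 18436)) = (39541 - 173)/(5236 + 1/(-1/82*25 - 18436)) = 39368/(5236 + 1/(-25/82 - 18436)) = 39368/(5236 + 1/(-1511777/82)) = 39368/(5236 - 82/1511777) = 39368/(7915664290/1511777) = 39368*(1511777/7915664290) = 1566200972/208306955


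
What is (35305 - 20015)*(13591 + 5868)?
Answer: 297528110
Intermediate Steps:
(35305 - 20015)*(13591 + 5868) = 15290*19459 = 297528110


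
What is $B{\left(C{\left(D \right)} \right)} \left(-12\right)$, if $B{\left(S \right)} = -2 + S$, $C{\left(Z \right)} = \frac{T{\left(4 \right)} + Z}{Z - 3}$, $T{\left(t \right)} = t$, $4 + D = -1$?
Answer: $\frac{45}{2} \approx 22.5$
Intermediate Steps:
$D = -5$ ($D = -4 - 1 = -5$)
$C{\left(Z \right)} = \frac{4 + Z}{-3 + Z}$ ($C{\left(Z \right)} = \frac{4 + Z}{Z - 3} = \frac{4 + Z}{-3 + Z}$)
$B{\left(C{\left(D \right)} \right)} \left(-12\right) = \left(-2 + \frac{4 - 5}{-3 - 5}\right) \left(-12\right) = \left(-2 + \frac{1}{-8} \left(-1\right)\right) \left(-12\right) = \left(-2 - - \frac{1}{8}\right) \left(-12\right) = \left(-2 + \frac{1}{8}\right) \left(-12\right) = \left(- \frac{15}{8}\right) \left(-12\right) = \frac{45}{2}$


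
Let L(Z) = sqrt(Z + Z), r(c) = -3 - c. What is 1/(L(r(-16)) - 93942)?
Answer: -46971/4412549669 - sqrt(26)/8825099338 ≈ -1.0645e-5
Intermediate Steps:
L(Z) = sqrt(2)*sqrt(Z) (L(Z) = sqrt(2*Z) = sqrt(2)*sqrt(Z))
1/(L(r(-16)) - 93942) = 1/(sqrt(2)*sqrt(-3 - 1*(-16)) - 93942) = 1/(sqrt(2)*sqrt(-3 + 16) - 93942) = 1/(sqrt(2)*sqrt(13) - 93942) = 1/(sqrt(26) - 93942) = 1/(-93942 + sqrt(26))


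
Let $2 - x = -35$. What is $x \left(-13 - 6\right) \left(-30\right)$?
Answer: $21090$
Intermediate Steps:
$x = 37$ ($x = 2 - -35 = 2 + 35 = 37$)
$x \left(-13 - 6\right) \left(-30\right) = 37 \left(-13 - 6\right) \left(-30\right) = 37 \left(-19\right) \left(-30\right) = \left(-703\right) \left(-30\right) = 21090$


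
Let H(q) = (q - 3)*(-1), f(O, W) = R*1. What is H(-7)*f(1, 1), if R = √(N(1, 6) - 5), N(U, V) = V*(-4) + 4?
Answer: 50*I ≈ 50.0*I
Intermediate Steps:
N(U, V) = 4 - 4*V (N(U, V) = -4*V + 4 = 4 - 4*V)
R = 5*I (R = √((4 - 4*6) - 5) = √((4 - 24) - 5) = √(-20 - 5) = √(-25) = 5*I ≈ 5.0*I)
f(O, W) = 5*I (f(O, W) = (5*I)*1 = 5*I)
H(q) = 3 - q (H(q) = (-3 + q)*(-1) = 3 - q)
H(-7)*f(1, 1) = (3 - 1*(-7))*(5*I) = (3 + 7)*(5*I) = 10*(5*I) = 50*I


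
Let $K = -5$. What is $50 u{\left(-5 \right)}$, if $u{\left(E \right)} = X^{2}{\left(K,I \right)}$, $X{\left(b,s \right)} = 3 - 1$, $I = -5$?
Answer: $200$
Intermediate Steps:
$X{\left(b,s \right)} = 2$
$u{\left(E \right)} = 4$ ($u{\left(E \right)} = 2^{2} = 4$)
$50 u{\left(-5 \right)} = 50 \cdot 4 = 200$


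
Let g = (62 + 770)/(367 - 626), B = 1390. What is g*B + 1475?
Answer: -774455/259 ≈ -2990.2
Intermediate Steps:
g = -832/259 (g = 832/(-259) = 832*(-1/259) = -832/259 ≈ -3.2124)
g*B + 1475 = -832/259*1390 + 1475 = -1156480/259 + 1475 = -774455/259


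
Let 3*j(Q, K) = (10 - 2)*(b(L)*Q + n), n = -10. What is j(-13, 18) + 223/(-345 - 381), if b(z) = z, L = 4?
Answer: -40085/242 ≈ -165.64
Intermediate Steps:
j(Q, K) = -80/3 + 32*Q/3 (j(Q, K) = ((10 - 2)*(4*Q - 10))/3 = (8*(-10 + 4*Q))/3 = (-80 + 32*Q)/3 = -80/3 + 32*Q/3)
j(-13, 18) + 223/(-345 - 381) = (-80/3 + (32/3)*(-13)) + 223/(-345 - 381) = (-80/3 - 416/3) + 223/(-726) = -496/3 - 1/726*223 = -496/3 - 223/726 = -40085/242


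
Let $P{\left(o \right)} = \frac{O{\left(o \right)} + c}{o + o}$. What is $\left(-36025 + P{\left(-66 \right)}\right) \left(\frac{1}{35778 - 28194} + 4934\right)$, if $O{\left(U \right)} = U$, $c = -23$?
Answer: $- \frac{177937413540427}{1001088} \approx -1.7774 \cdot 10^{8}$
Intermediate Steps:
$P{\left(o \right)} = \frac{-23 + o}{2 o}$ ($P{\left(o \right)} = \frac{o - 23}{o + o} = \frac{-23 + o}{2 o}$)
$\left(-36025 + P{\left(-66 \right)}\right) \left(\frac{1}{35778 - 28194} + 4934\right) = \left(-36025 + \frac{-23 - 66}{2 \left(-66\right)}\right) \left(\frac{1}{35778 - 28194} + 4934\right) = \left(-36025 + \frac{1}{2} \left(- \frac{1}{66}\right) \left(-89\right)\right) \left(\frac{1}{7584} + 4934\right) = \left(-36025 + \frac{89}{132}\right) \left(\frac{1}{7584} + 4934\right) = \left(- \frac{4755211}{132}\right) \frac{37419457}{7584} = - \frac{177937413540427}{1001088}$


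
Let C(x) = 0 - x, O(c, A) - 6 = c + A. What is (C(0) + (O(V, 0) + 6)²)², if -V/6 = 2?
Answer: 0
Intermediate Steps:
V = -12 (V = -6*2 = -12)
O(c, A) = 6 + A + c (O(c, A) = 6 + (c + A) = 6 + (A + c) = 6 + A + c)
C(x) = -x
(C(0) + (O(V, 0) + 6)²)² = (-1*0 + ((6 + 0 - 12) + 6)²)² = (0 + (-6 + 6)²)² = (0 + 0²)² = (0 + 0)² = 0² = 0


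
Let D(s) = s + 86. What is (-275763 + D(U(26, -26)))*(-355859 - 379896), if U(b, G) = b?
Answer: 202811601505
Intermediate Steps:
D(s) = 86 + s
(-275763 + D(U(26, -26)))*(-355859 - 379896) = (-275763 + (86 + 26))*(-355859 - 379896) = (-275763 + 112)*(-735755) = -275651*(-735755) = 202811601505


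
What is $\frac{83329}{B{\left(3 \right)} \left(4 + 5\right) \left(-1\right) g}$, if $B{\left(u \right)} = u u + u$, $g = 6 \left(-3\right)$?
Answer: $\frac{83329}{1944} \approx 42.865$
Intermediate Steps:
$g = -18$
$B{\left(u \right)} = u + u^{2}$ ($B{\left(u \right)} = u^{2} + u = u + u^{2}$)
$\frac{83329}{B{\left(3 \right)} \left(4 + 5\right) \left(-1\right) g} = \frac{83329}{3 \left(1 + 3\right) \left(4 + 5\right) \left(-1\right) \left(-18\right)} = \frac{83329}{3 \cdot 4 \cdot 9 \left(-1\right) \left(-18\right)} = \frac{83329}{12 \left(-9\right) \left(-18\right)} = \frac{83329}{\left(-108\right) \left(-18\right)} = \frac{83329}{1944}$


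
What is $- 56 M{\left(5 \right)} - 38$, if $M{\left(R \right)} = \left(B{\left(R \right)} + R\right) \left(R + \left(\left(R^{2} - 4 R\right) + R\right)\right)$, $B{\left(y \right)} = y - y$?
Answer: $-4238$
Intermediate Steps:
$B{\left(y \right)} = 0$
$M{\left(R \right)} = R \left(R^{2} - 2 R\right)$ ($M{\left(R \right)} = \left(0 + R\right) \left(R + \left(\left(R^{2} - 4 R\right) + R\right)\right) = R \left(R + \left(R^{2} - 3 R\right)\right) = R \left(R^{2} - 2 R\right)$)
$- 56 M{\left(5 \right)} - 38 = - 56 \cdot 5^{2} \left(-2 + 5\right) - 38 = - 56 \cdot 25 \cdot 3 - 38 = \left(-56\right) 75 - 38 = -4200 - 38 = -4238$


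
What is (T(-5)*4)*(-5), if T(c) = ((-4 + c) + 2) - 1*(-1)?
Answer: 120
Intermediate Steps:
T(c) = -1 + c (T(c) = (-2 + c) + 1 = -1 + c)
(T(-5)*4)*(-5) = ((-1 - 5)*4)*(-5) = -6*4*(-5) = -24*(-5) = 120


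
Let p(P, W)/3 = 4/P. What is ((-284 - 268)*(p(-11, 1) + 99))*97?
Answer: -57666888/11 ≈ -5.2424e+6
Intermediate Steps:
p(P, W) = 12/P (p(P, W) = 3*(4/P) = 12/P)
((-284 - 268)*(p(-11, 1) + 99))*97 = ((-284 - 268)*(12/(-11) + 99))*97 = -552*(12*(-1/11) + 99)*97 = -552*(-12/11 + 99)*97 = -552*1077/11*97 = -594504/11*97 = -57666888/11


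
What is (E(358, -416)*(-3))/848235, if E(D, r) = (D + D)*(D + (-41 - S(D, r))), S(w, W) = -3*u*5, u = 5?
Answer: -280672/282745 ≈ -0.99267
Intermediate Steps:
S(w, W) = -75 (S(w, W) = -3*5*5 = -15*5 = -75)
E(D, r) = 2*D*(34 + D) (E(D, r) = (D + D)*(D + (-41 - 1*(-75))) = (2*D)*(D + (-41 + 75)) = (2*D)*(D + 34) = (2*D)*(34 + D) = 2*D*(34 + D))
(E(358, -416)*(-3))/848235 = ((2*358*(34 + 358))*(-3))/848235 = ((2*358*392)*(-3))*(1/848235) = (280672*(-3))*(1/848235) = -842016*1/848235 = -280672/282745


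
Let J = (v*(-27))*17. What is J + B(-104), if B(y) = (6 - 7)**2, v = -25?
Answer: 11476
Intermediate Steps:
B(y) = 1 (B(y) = (-1)**2 = 1)
J = 11475 (J = -25*(-27)*17 = 675*17 = 11475)
J + B(-104) = 11475 + 1 = 11476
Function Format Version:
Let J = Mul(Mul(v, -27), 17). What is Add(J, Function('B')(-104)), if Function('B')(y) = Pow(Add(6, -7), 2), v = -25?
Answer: 11476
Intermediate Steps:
Function('B')(y) = 1 (Function('B')(y) = Pow(-1, 2) = 1)
J = 11475 (J = Mul(Mul(-25, -27), 17) = Mul(675, 17) = 11475)
Add(J, Function('B')(-104)) = Add(11475, 1) = 11476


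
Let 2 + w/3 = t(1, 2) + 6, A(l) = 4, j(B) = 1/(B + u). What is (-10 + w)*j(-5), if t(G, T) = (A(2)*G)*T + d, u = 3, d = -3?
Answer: -17/2 ≈ -8.5000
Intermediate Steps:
j(B) = 1/(3 + B) (j(B) = 1/(B + 3) = 1/(3 + B))
t(G, T) = -3 + 4*G*T (t(G, T) = (4*G)*T - 3 = 4*G*T - 3 = -3 + 4*G*T)
w = 27 (w = -6 + 3*((-3 + 4*1*2) + 6) = -6 + 3*((-3 + 8) + 6) = -6 + 3*(5 + 6) = -6 + 3*11 = -6 + 33 = 27)
(-10 + w)*j(-5) = (-10 + 27)/(3 - 5) = 17/(-2) = 17*(-1/2) = -17/2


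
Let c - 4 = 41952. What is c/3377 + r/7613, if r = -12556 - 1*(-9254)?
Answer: 308260174/25709101 ≈ 11.990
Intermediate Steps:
r = -3302 (r = -12556 + 9254 = -3302)
c = 41956 (c = 4 + 41952 = 41956)
c/3377 + r/7613 = 41956/3377 - 3302/7613 = 308260174/25709101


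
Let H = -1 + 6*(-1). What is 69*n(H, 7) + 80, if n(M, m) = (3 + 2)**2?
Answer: 1805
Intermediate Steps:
H = -7 (H = -1 - 6 = -7)
n(M, m) = 25 (n(M, m) = 5**2 = 25)
69*n(H, 7) + 80 = 69*25 + 80 = 1725 + 80 = 1805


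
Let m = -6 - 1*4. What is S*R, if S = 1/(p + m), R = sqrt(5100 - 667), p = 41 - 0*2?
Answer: sqrt(4433)/31 ≈ 2.1478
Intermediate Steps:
m = -10 (m = -6 - 4 = -10)
p = 41 (p = 41 - 1*0 = 41 + 0 = 41)
R = sqrt(4433) ≈ 66.581
S = 1/31 (S = 1/(41 - 10) = 1/31 ≈ 0.032258)
S*R = sqrt(4433)/31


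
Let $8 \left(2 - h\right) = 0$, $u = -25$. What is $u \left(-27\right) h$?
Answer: $1350$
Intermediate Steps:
$h = 2$ ($h = 2 - 0 = 2 + 0 = 2$)
$u \left(-27\right) h = \left(-25\right) \left(-27\right) 2 = 675 \cdot 2 = 1350$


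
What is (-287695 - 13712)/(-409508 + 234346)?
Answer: 301407/175162 ≈ 1.7207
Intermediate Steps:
(-287695 - 13712)/(-409508 + 234346) = -301407/(-175162) = -301407*(-1/175162) = 301407/175162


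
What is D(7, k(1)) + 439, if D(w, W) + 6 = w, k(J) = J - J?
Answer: 440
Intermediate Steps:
k(J) = 0
D(w, W) = -6 + w
D(7, k(1)) + 439 = (-6 + 7) + 439 = 1 + 439 = 440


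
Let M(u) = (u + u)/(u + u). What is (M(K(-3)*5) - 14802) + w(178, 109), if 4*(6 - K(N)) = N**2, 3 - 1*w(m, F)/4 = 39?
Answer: -14945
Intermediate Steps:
w(m, F) = -144 (w(m, F) = 12 - 4*39 = 12 - 156 = -144)
K(N) = 6 - N**2/4
M(u) = 1 (M(u) = (2*u)/((2*u)) = (2*u)*(1/(2*u)) = 1)
(M(K(-3)*5) - 14802) + w(178, 109) = (1 - 14802) - 144 = -14801 - 144 = -14945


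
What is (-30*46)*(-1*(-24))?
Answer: -33120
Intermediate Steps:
(-30*46)*(-1*(-24)) = -1380*24 = -33120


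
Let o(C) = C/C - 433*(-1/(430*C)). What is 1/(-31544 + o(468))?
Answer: -201240/6347712887 ≈ -3.1703e-5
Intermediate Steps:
o(C) = 1 + 433/(430*C) (o(C) = 1 - (-433)/(430*C) = 1 + 433/(430*C))
1/(-31544 + o(468)) = 1/(-31544 + (433/430 + 468)/468) = 1/(-31544 + (1/468)*(201673/430)) = 1/(-31544 + 201673/201240) = 1/(-6347712887/201240) = -201240/6347712887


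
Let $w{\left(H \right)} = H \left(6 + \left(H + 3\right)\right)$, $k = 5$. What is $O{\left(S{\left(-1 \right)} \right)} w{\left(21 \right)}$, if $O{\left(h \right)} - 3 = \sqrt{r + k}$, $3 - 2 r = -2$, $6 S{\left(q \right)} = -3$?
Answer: $1890 + 315 \sqrt{30} \approx 3615.3$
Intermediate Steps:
$S{\left(q \right)} = - \frac{1}{2}$ ($S{\left(q \right)} = \frac{1}{6} \left(-3\right) = - \frac{1}{2}$)
$r = \frac{5}{2}$ ($r = \frac{3}{2} - -1 = \frac{3}{2} + 1 = \frac{5}{2} \approx 2.5$)
$O{\left(h \right)} = 3 + \frac{\sqrt{30}}{2}$ ($O{\left(h \right)} = 3 + \sqrt{\frac{5}{2} + 5} = 3 + \sqrt{\frac{15}{2}} = 3 + \frac{\sqrt{30}}{2}$)
$w{\left(H \right)} = H \left(9 + H\right)$ ($w{\left(H \right)} = H \left(6 + \left(3 + H\right)\right) = H \left(9 + H\right)$)
$O{\left(S{\left(-1 \right)} \right)} w{\left(21 \right)} = \left(3 + \frac{\sqrt{30}}{2}\right) 21 \left(9 + 21\right) = \left(3 + \frac{\sqrt{30}}{2}\right) 21 \cdot 30 = \left(3 + \frac{\sqrt{30}}{2}\right) 630 = 1890 + 315 \sqrt{30}$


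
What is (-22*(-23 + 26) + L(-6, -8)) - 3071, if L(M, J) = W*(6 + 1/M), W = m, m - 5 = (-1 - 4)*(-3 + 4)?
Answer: -3137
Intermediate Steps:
m = 0 (m = 5 + (-1 - 4)*(-3 + 4) = 5 - 5*1 = 5 - 5 = 0)
W = 0
L(M, J) = 0 (L(M, J) = 0*(6 + 1/M) = 0)
(-22*(-23 + 26) + L(-6, -8)) - 3071 = (-22*(-23 + 26) + 0) - 3071 = (-22*3 + 0) - 3071 = (-66 + 0) - 3071 = -66 - 3071 = -3137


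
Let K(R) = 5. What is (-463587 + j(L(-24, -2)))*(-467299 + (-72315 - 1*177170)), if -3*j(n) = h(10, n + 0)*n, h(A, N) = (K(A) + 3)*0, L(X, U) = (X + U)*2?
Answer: 332291744208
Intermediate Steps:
L(X, U) = 2*U + 2*X (L(X, U) = (U + X)*2 = 2*U + 2*X)
h(A, N) = 0 (h(A, N) = (5 + 3)*0 = 8*0 = 0)
j(n) = 0 (j(n) = -0*n = -⅓*0 = 0)
(-463587 + j(L(-24, -2)))*(-467299 + (-72315 - 1*177170)) = (-463587 + 0)*(-467299 + (-72315 - 1*177170)) = -463587*(-467299 + (-72315 - 177170)) = -463587*(-467299 - 249485) = -463587*(-716784) = 332291744208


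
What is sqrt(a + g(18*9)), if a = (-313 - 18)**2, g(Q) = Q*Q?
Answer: sqrt(135805) ≈ 368.52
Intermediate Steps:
g(Q) = Q**2
a = 109561 (a = (-331)**2 = 109561)
sqrt(a + g(18*9)) = sqrt(109561 + (18*9)**2) = sqrt(109561 + 162**2) = sqrt(109561 + 26244) = sqrt(135805)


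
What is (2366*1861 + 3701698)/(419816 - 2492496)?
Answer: -1013103/259085 ≈ -3.9103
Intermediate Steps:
(2366*1861 + 3701698)/(419816 - 2492496) = (4403126 + 3701698)/(-2072680) = 8104824*(-1/2072680) = -1013103/259085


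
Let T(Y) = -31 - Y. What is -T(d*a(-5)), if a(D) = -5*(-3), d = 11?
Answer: 196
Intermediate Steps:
a(D) = 15
-T(d*a(-5)) = -(-31 - 11*15) = -(-31 - 1*165) = -(-31 - 165) = -1*(-196) = 196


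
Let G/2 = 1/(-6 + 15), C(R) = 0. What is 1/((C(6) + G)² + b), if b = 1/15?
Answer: 405/47 ≈ 8.6170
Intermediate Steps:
G = 2/9 (G = 2/(-6 + 15) = 2/9 ≈ 0.22222)
b = 1/15 ≈ 0.066667
1/((C(6) + G)² + b) = 1/((0 + 2/9)² + 1/15) = 1/((2/9)² + 1/15) = 1/(4/81 + 1/15) = 1/(47/405) = 405/47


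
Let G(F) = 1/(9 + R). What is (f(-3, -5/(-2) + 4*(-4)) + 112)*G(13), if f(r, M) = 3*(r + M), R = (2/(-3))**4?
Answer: 2025/298 ≈ 6.7953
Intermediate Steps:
R = 16/81 (R = (2*(-1/3))**4 = (-2/3)**4 = 16/81 ≈ 0.19753)
G(F) = 81/745 (G(F) = 1/(9 + 16/81) = 1/(745/81) = 81/745)
f(r, M) = 3*M + 3*r (f(r, M) = 3*(M + r) = 3*M + 3*r)
(f(-3, -5/(-2) + 4*(-4)) + 112)*G(13) = ((3*(-5/(-2) + 4*(-4)) + 3*(-3)) + 112)*(81/745) = ((3*(-5*(-1/2) - 16) - 9) + 112)*(81/745) = ((3*(5/2 - 16) - 9) + 112)*(81/745) = ((3*(-27/2) - 9) + 112)*(81/745) = ((-81/2 - 9) + 112)*(81/745) = (-99/2 + 112)*(81/745) = (125/2)*(81/745) = 2025/298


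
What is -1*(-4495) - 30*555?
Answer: -12155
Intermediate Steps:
-1*(-4495) - 30*555 = 4495 - 16650 = -12155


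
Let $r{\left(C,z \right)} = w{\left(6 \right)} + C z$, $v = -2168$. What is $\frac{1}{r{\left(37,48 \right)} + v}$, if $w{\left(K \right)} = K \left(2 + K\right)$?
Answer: $- \frac{1}{344} \approx -0.002907$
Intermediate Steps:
$r{\left(C,z \right)} = 48 + C z$ ($r{\left(C,z \right)} = 6 \left(2 + 6\right) + C z = 6 \cdot 8 + C z = 48 + C z$)
$\frac{1}{r{\left(37,48 \right)} + v} = \frac{1}{\left(48 + 37 \cdot 48\right) - 2168} = \frac{1}{\left(48 + 1776\right) - 2168} = \frac{1}{1824 - 2168} = \frac{1}{-344} = - \frac{1}{344}$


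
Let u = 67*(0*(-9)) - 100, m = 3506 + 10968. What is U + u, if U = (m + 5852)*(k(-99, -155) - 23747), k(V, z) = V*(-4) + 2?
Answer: -474591874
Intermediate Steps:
m = 14474
k(V, z) = 2 - 4*V (k(V, z) = -4*V + 2 = 2 - 4*V)
U = -474591774 (U = (14474 + 5852)*((2 - 4*(-99)) - 23747) = 20326*((2 + 396) - 23747) = 20326*(398 - 23747) = 20326*(-23349) = -474591774)
u = -100 (u = 67*0 - 100 = 0 - 100 = -100)
U + u = -474591774 - 100 = -474591874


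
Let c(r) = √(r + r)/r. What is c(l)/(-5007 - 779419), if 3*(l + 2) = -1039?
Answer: I*√6270/819725170 ≈ 9.6597e-8*I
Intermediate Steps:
l = -1045/3 (l = -2 + (⅓)*(-1039) = -2 - 1039/3 = -1045/3 ≈ -348.33)
c(r) = √2/√r (c(r) = √(2*r)/r = (√2*√r)/r = √2/√r)
c(l)/(-5007 - 779419) = (√2/√(-1045/3))/(-5007 - 779419) = (√2*(-I*√3135/1045))/(-784426) = -I*√6270/1045*(-1/784426) = I*√6270/819725170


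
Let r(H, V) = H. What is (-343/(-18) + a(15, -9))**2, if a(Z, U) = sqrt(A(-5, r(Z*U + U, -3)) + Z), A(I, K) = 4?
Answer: 123805/324 + 343*sqrt(19)/9 ≈ 548.24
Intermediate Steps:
a(Z, U) = sqrt(4 + Z)
(-343/(-18) + a(15, -9))**2 = (-343/(-18) + sqrt(4 + 15))**2 = (-343*(-1/18) + sqrt(19))**2 = (343/18 + sqrt(19))**2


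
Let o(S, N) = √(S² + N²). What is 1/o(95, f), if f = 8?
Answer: √9089/9089 ≈ 0.010489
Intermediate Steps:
o(S, N) = √(N² + S²)
1/o(95, f) = 1/(√(8² + 95²)) = 1/(√(64 + 9025)) = 1/(√9089) = √9089/9089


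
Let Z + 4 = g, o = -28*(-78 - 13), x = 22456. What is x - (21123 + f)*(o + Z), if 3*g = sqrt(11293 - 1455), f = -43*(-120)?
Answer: -66841496 - 8761*sqrt(9838) ≈ -6.7710e+7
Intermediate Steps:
o = 2548 (o = -28*(-91) = 2548)
f = 5160
g = sqrt(9838)/3 (g = sqrt(11293 - 1455)/3 = sqrt(9838)/3 ≈ 33.062)
Z = -4 + sqrt(9838)/3 ≈ 29.062
x - (21123 + f)*(o + Z) = 22456 - (21123 + 5160)*(2548 + (-4 + sqrt(9838)/3)) = 22456 - 26283*(2544 + sqrt(9838)/3) = 22456 - (66863952 + 8761*sqrt(9838)) = 22456 + (-66863952 - 8761*sqrt(9838)) = -66841496 - 8761*sqrt(9838)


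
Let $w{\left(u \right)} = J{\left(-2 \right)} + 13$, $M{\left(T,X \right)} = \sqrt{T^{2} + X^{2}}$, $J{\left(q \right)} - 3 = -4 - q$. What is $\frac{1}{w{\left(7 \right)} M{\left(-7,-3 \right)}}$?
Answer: $\frac{\sqrt{58}}{812} \approx 0.009379$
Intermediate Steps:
$J{\left(q \right)} = -1 - q$ ($J{\left(q \right)} = 3 - \left(4 + q\right) = -1 - q$)
$w{\left(u \right)} = 14$ ($w{\left(u \right)} = \left(-1 - -2\right) + 13 = \left(-1 + 2\right) + 13 = 1 + 13 = 14$)
$\frac{1}{w{\left(7 \right)} M{\left(-7,-3 \right)}} = \frac{1}{14 \sqrt{\left(-7\right)^{2} + \left(-3\right)^{2}}} = \frac{1}{14 \sqrt{49 + 9}} = \frac{1}{14 \sqrt{58}} = \frac{\sqrt{58}}{812}$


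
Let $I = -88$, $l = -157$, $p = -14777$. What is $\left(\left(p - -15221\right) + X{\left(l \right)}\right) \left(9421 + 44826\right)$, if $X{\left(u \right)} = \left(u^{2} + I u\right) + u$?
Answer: $2102179744$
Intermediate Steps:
$X{\left(u \right)} = u^{2} - 87 u$ ($X{\left(u \right)} = \left(u^{2} - 88 u\right) + u = u^{2} - 87 u$)
$\left(\left(p - -15221\right) + X{\left(l \right)}\right) \left(9421 + 44826\right) = \left(\left(-14777 - -15221\right) - 157 \left(-87 - 157\right)\right) \left(9421 + 44826\right) = \left(\left(-14777 + 15221\right) - -38308\right) 54247 = \left(444 + 38308\right) 54247 = 38752 \cdot 54247 = 2102179744$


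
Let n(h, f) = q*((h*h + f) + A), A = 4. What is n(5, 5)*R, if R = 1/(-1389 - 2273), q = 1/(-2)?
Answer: 17/3662 ≈ 0.0046423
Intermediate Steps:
q = -½ ≈ -0.50000
n(h, f) = -2 - f/2 - h²/2 (n(h, f) = -((h*h + f) + 4)/2 = -((h² + f) + 4)/2 = -((f + h²) + 4)/2 = -(4 + f + h²)/2 = -2 - f/2 - h²/2)
R = -1/3662 (R = 1/(-3662) = -1/3662 ≈ -0.00027307)
n(5, 5)*R = (-2 - ½*5 - ½*5²)*(-1/3662) = (-2 - 5/2 - ½*25)*(-1/3662) = (-2 - 5/2 - 25/2)*(-1/3662) = -17*(-1/3662) = 17/3662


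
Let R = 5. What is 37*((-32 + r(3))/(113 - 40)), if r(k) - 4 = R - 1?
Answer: -888/73 ≈ -12.164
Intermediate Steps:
r(k) = 8 (r(k) = 4 + (5 - 1) = 4 + 4 = 8)
37*((-32 + r(3))/(113 - 40)) = 37*((-32 + 8)/(113 - 40)) = 37*(-24/73) = -888/73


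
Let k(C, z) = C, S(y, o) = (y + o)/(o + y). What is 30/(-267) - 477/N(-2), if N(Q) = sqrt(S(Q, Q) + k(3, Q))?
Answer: -42473/178 ≈ -238.61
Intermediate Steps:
S(y, o) = 1 (S(y, o) = (o + y)/(o + y) = 1)
N(Q) = 2 (N(Q) = sqrt(1 + 3) = sqrt(4) = 2)
30/(-267) - 477/N(-2) = 30/(-267) - 477/2 = 30*(-1/267) - 477*1/2 = -10/89 - 477/2 = -42473/178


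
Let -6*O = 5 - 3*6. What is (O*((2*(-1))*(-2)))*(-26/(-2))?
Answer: 338/3 ≈ 112.67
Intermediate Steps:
O = 13/6 (O = -(5 - 3*6)/6 = -(5 - 18)/6 = -1/6*(-13) = 13/6 ≈ 2.1667)
(O*((2*(-1))*(-2)))*(-26/(-2)) = (13*((2*(-1))*(-2))/6)*(-26/(-2)) = (13*(-2*(-2))/6)*(-26*(-1/2)) = ((13/6)*4)*13 = (26/3)*13 = 338/3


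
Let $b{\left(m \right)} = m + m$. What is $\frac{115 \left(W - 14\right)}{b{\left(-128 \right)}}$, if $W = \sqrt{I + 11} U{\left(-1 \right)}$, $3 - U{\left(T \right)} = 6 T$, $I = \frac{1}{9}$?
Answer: $- \frac{115}{16} \approx -7.1875$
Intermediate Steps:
$b{\left(m \right)} = 2 m$
$I = \frac{1}{9} \approx 0.11111$
$U{\left(T \right)} = 3 - 6 T$
$W = 30$ ($W = \sqrt{\frac{1}{9} + 11} \left(3 - -6\right) = \sqrt{\frac{100}{9}} \left(3 + 6\right) = \frac{10}{3} \cdot 9 = 30$)
$\frac{115 \left(W - 14\right)}{b{\left(-128 \right)}} = \frac{115 \left(30 - 14\right)}{2 \left(-128\right)} = \frac{115 \cdot 16}{-256} = 1840 \left(- \frac{1}{256}\right) = - \frac{115}{16}$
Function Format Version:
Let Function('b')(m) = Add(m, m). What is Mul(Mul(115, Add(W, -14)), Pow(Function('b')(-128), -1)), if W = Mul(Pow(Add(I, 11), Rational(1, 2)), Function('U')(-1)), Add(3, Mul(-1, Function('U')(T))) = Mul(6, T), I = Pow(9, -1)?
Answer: Rational(-115, 16) ≈ -7.1875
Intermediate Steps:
Function('b')(m) = Mul(2, m)
I = Rational(1, 9) ≈ 0.11111
Function('U')(T) = Add(3, Mul(-6, T)) (Function('U')(T) = Add(3, Mul(-1, Mul(6, T))) = Add(3, Mul(-6, T)))
W = 30 (W = Mul(Pow(Add(Rational(1, 9), 11), Rational(1, 2)), Add(3, Mul(-6, -1))) = Mul(Pow(Rational(100, 9), Rational(1, 2)), Add(3, 6)) = Mul(Rational(10, 3), 9) = 30)
Mul(Mul(115, Add(W, -14)), Pow(Function('b')(-128), -1)) = Mul(Mul(115, Add(30, -14)), Pow(Mul(2, -128), -1)) = Mul(Mul(115, 16), Pow(-256, -1)) = Mul(1840, Rational(-1, 256)) = Rational(-115, 16)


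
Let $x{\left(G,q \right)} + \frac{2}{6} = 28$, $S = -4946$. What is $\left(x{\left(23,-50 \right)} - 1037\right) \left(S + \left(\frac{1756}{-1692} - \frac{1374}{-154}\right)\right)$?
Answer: $\frac{487021606304}{97713} \approx 4.9842 \cdot 10^{6}$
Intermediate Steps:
$x{\left(G,q \right)} = \frac{83}{3}$ ($x{\left(G,q \right)} = - \frac{1}{3} + 28 = \frac{83}{3}$)
$\left(x{\left(23,-50 \right)} - 1037\right) \left(S + \left(\frac{1756}{-1692} - \frac{1374}{-154}\right)\right) = \left(\frac{83}{3} - 1037\right) \left(-4946 + \left(\frac{1756}{-1692} - \frac{1374}{-154}\right)\right) = - \frac{3028 \left(-4946 + \left(1756 \left(- \frac{1}{1692}\right) - - \frac{687}{77}\right)\right)}{3} = - \frac{3028 \left(-4946 + \left(- \frac{439}{423} + \frac{687}{77}\right)\right)}{3} = - \frac{3028 \left(-4946 + \frac{256798}{32571}\right)}{3} = \left(- \frac{3028}{3}\right) \left(- \frac{160839368}{32571}\right) = \frac{487021606304}{97713}$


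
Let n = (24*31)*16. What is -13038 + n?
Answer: -1134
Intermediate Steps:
n = 11904 (n = 744*16 = 11904)
-13038 + n = -13038 + 11904 = -1134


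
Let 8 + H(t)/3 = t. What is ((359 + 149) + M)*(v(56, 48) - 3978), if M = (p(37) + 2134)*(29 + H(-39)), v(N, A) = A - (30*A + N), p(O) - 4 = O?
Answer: 1319017192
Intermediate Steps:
p(O) = 4 + O
H(t) = -24 + 3*t
v(N, A) = -N - 29*A (v(N, A) = A - (N + 30*A) = A + (-N - 30*A) = -N - 29*A)
M = -243600 (M = ((4 + 37) + 2134)*(29 + (-24 + 3*(-39))) = (41 + 2134)*(29 + (-24 - 117)) = 2175*(29 - 141) = 2175*(-112) = -243600)
((359 + 149) + M)*(v(56, 48) - 3978) = ((359 + 149) - 243600)*((-1*56 - 29*48) - 3978) = (508 - 243600)*((-56 - 1392) - 3978) = -243092*(-1448 - 3978) = -243092*(-5426) = 1319017192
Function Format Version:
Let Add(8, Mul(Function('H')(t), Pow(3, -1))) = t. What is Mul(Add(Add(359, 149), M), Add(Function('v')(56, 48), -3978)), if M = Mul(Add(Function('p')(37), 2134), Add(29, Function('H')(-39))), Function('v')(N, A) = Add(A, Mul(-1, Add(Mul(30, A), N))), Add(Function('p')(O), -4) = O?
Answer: 1319017192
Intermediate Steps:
Function('p')(O) = Add(4, O)
Function('H')(t) = Add(-24, Mul(3, t))
Function('v')(N, A) = Add(Mul(-1, N), Mul(-29, A)) (Function('v')(N, A) = Add(A, Mul(-1, Add(N, Mul(30, A)))) = Add(A, Add(Mul(-1, N), Mul(-30, A))) = Add(Mul(-1, N), Mul(-29, A)))
M = -243600 (M = Mul(Add(Add(4, 37), 2134), Add(29, Add(-24, Mul(3, -39)))) = Mul(Add(41, 2134), Add(29, Add(-24, -117))) = Mul(2175, Add(29, -141)) = Mul(2175, -112) = -243600)
Mul(Add(Add(359, 149), M), Add(Function('v')(56, 48), -3978)) = Mul(Add(Add(359, 149), -243600), Add(Add(Mul(-1, 56), Mul(-29, 48)), -3978)) = Mul(Add(508, -243600), Add(Add(-56, -1392), -3978)) = Mul(-243092, Add(-1448, -3978)) = Mul(-243092, -5426) = 1319017192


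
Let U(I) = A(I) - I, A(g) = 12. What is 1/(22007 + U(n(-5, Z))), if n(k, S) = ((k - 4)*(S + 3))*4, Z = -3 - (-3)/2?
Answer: 1/22073 ≈ 4.5304e-5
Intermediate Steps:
Z = -3/2 (Z = -3 - (-3)/2 = -3 - 1*(-3/2) = -3 + 3/2 = -3/2 ≈ -1.5000)
n(k, S) = 4*(-4 + k)*(3 + S) (n(k, S) = ((-4 + k)*(3 + S))*4 = 4*(-4 + k)*(3 + S))
U(I) = 12 - I
1/(22007 + U(n(-5, Z))) = 1/(22007 + (12 - (-48 - 16*(-3/2) + 12*(-5) + 4*(-3/2)*(-5)))) = 1/(22007 + (12 - (-48 + 24 - 60 + 30))) = 1/(22007 + (12 - 1*(-54))) = 1/(22007 + (12 + 54)) = 1/(22007 + 66) = 1/22073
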